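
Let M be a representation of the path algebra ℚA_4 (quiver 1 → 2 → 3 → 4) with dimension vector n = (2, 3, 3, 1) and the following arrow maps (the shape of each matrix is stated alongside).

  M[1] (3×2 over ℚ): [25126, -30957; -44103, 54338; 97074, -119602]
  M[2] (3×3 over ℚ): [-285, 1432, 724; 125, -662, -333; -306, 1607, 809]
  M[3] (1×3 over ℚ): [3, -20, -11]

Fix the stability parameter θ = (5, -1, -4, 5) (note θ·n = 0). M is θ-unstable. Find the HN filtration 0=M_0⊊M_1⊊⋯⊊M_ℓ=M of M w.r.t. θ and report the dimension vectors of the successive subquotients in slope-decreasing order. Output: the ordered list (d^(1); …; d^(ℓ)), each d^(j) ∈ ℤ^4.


Barcode: M ≅ I[1,3], I[1,4], I[2,3]. HN layers by μ_θ (3 steps, strictly decreasing):
  μ^(1)=5; μ^(2)=0; μ^(3)=-5/2

((0, 0, 0, 1); (2, 2, 2, 0); (0, 1, 1, 0))


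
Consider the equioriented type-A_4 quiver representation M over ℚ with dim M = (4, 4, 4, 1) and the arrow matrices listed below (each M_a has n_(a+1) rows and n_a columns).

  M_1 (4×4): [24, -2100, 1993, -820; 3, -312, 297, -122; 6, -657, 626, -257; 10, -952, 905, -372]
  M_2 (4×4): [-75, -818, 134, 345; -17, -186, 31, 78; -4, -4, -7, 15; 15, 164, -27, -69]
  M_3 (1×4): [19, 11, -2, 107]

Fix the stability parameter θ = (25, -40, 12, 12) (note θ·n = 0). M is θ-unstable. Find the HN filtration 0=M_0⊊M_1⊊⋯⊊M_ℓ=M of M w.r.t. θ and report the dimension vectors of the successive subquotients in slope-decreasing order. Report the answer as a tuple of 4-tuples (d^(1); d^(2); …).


Interval decomposition of M: I[1,1], I[1,2], I[1,3], I[1,4], I[2,3], I[3,3].
HN type (ℓ=4): μ^(1)=25; μ^(2)=12; μ^(3)=-15/2; μ^(4)=-40

((1, 0, 0, 0); (0, 0, 4, 1); (3, 3, 0, 0); (0, 1, 0, 0))


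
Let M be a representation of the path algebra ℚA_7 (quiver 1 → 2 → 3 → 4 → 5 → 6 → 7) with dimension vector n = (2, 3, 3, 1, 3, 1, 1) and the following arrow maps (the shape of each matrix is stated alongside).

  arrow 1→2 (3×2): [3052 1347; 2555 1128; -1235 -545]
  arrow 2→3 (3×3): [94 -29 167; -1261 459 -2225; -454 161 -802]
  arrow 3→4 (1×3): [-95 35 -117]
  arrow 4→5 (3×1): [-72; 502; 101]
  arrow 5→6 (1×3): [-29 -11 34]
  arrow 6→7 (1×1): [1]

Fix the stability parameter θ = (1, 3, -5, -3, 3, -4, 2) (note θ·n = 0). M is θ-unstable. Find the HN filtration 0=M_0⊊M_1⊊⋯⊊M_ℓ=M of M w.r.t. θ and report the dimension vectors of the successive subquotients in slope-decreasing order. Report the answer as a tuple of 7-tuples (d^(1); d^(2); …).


Barcode: M ≅ I[1,3], I[1,5], I[2,3], I[5,5], I[5,7]. HN layers by μ_θ (5 steps, strictly decreasing):
  μ^(1)=3; μ^(2)=2; μ^(3)=-1/3; μ^(4)=-1/2; μ^(5)=-1

((0, 0, 0, 0, 2, 0, 0); (0, 0, 0, 0, 0, 0, 1); (1, 1, 1, 0, 0, 0, 0); (0, 0, 0, 0, 1, 1, 0); (1, 2, 2, 1, 0, 0, 0))


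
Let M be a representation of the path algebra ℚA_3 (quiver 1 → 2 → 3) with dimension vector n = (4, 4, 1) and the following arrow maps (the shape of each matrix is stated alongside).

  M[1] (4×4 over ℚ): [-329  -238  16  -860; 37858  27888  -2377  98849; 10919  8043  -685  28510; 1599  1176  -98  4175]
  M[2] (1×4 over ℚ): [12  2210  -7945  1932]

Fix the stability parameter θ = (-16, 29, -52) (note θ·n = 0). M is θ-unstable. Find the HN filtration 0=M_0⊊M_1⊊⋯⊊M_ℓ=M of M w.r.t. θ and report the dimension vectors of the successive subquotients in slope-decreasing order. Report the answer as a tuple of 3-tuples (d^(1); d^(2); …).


Interval decomposition of M: I[1,2]^3, I[1,3].
HN type (ℓ=3): μ^(1)=29; μ^(2)=-23/2; μ^(3)=-16

((0, 3, 0); (0, 1, 1); (4, 0, 0))


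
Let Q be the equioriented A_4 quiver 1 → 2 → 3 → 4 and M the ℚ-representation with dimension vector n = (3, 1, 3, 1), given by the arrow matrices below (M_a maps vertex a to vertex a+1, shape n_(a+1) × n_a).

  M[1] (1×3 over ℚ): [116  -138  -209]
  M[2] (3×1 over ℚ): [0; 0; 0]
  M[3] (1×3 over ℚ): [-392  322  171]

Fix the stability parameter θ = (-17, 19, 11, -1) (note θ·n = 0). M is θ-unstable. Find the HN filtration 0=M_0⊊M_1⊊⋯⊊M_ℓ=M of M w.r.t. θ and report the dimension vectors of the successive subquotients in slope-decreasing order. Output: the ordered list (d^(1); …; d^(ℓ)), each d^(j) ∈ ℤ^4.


Via rank(M_{q-1}∘⋯∘M_p): M ≅ I[1,1]^2, I[1,2], I[3,3]^2, I[3,4].
μ_θ-semistable layers: μ^(1)=19; μ^(2)=11; μ^(3)=5; μ^(4)=-17

((0, 1, 0, 0); (0, 0, 2, 0); (0, 0, 1, 1); (3, 0, 0, 0))


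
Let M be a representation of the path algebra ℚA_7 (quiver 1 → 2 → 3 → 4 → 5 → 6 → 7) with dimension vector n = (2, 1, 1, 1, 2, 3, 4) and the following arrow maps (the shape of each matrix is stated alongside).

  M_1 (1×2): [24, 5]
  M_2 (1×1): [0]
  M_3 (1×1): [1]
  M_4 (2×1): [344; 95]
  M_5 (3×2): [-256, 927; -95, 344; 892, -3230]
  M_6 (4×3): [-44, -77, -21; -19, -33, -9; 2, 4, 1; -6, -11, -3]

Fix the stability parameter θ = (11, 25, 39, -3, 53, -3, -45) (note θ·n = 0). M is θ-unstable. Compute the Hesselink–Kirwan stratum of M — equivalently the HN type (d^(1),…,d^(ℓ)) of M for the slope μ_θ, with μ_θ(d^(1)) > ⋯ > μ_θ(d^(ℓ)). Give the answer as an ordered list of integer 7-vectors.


Interval decomposition of M: I[1,1], I[1,2], I[3,7], I[5,7], I[6,7], I[7,7].
HN type (ℓ=6): μ^(1)=25; μ^(2)=11; μ^(3)=41/5; μ^(4)=5/3; μ^(5)=-24; μ^(6)=-45

((0, 1, 0, 0, 0, 0, 0); (2, 0, 0, 0, 0, 0, 0); (0, 0, 1, 1, 1, 1, 1); (0, 0, 0, 0, 1, 1, 1); (0, 0, 0, 0, 0, 1, 1); (0, 0, 0, 0, 0, 0, 1))


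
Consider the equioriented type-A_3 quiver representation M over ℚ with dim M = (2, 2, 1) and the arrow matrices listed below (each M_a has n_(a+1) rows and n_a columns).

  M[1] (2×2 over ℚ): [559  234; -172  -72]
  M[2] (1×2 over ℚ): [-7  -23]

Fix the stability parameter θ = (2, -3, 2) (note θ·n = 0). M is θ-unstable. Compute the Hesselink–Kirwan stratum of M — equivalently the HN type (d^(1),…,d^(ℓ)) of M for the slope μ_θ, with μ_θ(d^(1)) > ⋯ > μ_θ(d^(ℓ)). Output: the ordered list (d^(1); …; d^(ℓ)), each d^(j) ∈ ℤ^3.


Via rank(M_{q-1}∘⋯∘M_p): M ≅ I[1,1], I[1,3], I[2,2].
μ_θ-semistable layers: μ^(1)=2; μ^(2)=-1/2; μ^(3)=-3

((1, 0, 1); (1, 1, 0); (0, 1, 0))


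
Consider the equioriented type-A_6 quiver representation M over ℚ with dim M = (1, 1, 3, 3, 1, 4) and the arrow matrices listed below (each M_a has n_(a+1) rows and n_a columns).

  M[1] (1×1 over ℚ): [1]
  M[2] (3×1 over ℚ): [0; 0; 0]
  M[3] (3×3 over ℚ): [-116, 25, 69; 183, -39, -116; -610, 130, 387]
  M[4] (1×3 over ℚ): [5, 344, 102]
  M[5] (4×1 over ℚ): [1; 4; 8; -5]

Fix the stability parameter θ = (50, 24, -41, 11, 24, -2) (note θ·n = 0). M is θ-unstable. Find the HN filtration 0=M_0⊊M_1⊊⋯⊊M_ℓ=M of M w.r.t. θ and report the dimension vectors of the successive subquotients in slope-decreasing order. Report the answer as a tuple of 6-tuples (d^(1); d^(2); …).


Via rank(M_{q-1}∘⋯∘M_p): M ≅ I[1,2], I[3,4]^2, I[3,6], I[6,6]^3.
μ_θ-semistable layers: μ^(1)=37; μ^(2)=11; μ^(3)=-2; μ^(4)=-41

((1, 1, 0, 0, 0, 0); (0, 0, 0, 3, 1, 1); (0, 0, 0, 0, 0, 3); (0, 0, 3, 0, 0, 0))


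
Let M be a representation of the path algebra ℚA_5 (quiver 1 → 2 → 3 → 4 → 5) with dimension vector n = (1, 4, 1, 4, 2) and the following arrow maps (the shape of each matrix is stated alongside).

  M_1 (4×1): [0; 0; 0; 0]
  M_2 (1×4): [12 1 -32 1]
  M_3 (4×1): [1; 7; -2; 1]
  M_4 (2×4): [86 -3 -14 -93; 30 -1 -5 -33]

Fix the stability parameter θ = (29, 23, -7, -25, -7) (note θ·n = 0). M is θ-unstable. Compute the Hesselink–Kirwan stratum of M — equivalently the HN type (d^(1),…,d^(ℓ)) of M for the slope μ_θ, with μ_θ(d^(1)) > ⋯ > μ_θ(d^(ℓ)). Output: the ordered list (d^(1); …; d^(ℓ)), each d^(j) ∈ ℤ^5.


Via rank(M_{q-1}∘⋯∘M_p): M ≅ I[1,1], I[2,2]^3, I[2,4], I[4,4], I[4,5]^2.
μ_θ-semistable layers: μ^(1)=29; μ^(2)=23; μ^(3)=-3; μ^(4)=-7; μ^(5)=-25

((1, 0, 0, 0, 0); (0, 3, 0, 0, 0); (0, 1, 1, 1, 0); (0, 0, 0, 0, 2); (0, 0, 0, 3, 0))


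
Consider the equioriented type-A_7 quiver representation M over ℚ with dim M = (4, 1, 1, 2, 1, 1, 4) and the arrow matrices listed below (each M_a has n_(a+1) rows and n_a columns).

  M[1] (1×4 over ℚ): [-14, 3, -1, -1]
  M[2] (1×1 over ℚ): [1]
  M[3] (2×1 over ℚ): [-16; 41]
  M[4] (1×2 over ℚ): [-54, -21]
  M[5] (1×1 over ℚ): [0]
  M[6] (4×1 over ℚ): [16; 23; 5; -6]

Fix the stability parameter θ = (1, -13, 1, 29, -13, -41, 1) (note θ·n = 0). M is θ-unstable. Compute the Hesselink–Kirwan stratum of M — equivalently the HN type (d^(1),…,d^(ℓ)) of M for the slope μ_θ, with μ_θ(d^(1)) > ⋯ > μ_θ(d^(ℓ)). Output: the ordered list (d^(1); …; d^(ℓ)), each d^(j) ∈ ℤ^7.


Via rank(M_{q-1}∘⋯∘M_p): M ≅ I[1,1]^3, I[1,5], I[4,4], I[6,7], I[7,7]^3.
μ_θ-semistable layers: μ^(1)=29; μ^(2)=8; μ^(3)=1; μ^(4)=-6; μ^(5)=-41

((0, 0, 0, 1, 0, 0, 0); (0, 0, 0, 1, 1, 0, 0); (3, 0, 1, 0, 0, 0, 4); (1, 1, 0, 0, 0, 0, 0); (0, 0, 0, 0, 0, 1, 0))


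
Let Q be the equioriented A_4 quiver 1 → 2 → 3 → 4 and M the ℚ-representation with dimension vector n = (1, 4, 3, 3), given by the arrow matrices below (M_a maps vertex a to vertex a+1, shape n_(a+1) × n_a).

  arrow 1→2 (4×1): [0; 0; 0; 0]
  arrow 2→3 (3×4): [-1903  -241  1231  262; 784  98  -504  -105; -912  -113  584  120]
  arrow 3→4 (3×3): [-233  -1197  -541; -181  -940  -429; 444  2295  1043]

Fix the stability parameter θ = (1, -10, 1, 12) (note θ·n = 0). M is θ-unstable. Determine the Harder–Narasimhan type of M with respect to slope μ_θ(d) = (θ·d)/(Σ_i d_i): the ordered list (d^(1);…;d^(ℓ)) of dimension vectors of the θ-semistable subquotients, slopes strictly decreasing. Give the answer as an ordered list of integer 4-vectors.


Via rank(M_{q-1}∘⋯∘M_p): M ≅ I[1,1], I[2,2], I[2,4]^3.
μ_θ-semistable layers: μ^(1)=12; μ^(2)=1; μ^(3)=-10

((0, 0, 0, 3); (1, 0, 3, 0); (0, 4, 0, 0))


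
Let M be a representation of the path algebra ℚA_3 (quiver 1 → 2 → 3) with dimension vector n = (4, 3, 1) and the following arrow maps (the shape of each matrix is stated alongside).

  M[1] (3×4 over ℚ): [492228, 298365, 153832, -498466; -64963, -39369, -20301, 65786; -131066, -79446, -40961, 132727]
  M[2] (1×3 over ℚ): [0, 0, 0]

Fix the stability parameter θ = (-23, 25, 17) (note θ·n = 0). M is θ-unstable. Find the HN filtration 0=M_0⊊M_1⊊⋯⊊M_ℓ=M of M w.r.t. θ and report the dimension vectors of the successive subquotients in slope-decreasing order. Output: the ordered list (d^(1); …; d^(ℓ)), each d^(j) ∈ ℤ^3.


Via rank(M_{q-1}∘⋯∘M_p): M ≅ I[1,1], I[1,2]^3, I[3,3].
μ_θ-semistable layers: μ^(1)=25; μ^(2)=17; μ^(3)=-23

((0, 3, 0); (0, 0, 1); (4, 0, 0))


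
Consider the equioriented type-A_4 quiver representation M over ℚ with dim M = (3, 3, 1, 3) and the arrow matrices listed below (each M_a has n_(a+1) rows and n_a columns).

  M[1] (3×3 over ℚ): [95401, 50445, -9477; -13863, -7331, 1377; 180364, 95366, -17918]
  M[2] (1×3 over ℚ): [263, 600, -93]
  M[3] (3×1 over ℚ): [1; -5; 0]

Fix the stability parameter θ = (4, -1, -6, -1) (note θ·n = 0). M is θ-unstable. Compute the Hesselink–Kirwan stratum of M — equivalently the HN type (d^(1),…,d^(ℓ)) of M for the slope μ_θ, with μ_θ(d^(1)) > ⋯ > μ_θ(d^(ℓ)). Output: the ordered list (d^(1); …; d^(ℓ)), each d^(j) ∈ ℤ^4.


Via rank(M_{q-1}∘⋯∘M_p): M ≅ I[1,2]^2, I[1,4], I[4,4]^2.
μ_θ-semistable layers: μ^(1)=3/2; μ^(2)=-1

((2, 2, 0, 0); (1, 1, 1, 3))


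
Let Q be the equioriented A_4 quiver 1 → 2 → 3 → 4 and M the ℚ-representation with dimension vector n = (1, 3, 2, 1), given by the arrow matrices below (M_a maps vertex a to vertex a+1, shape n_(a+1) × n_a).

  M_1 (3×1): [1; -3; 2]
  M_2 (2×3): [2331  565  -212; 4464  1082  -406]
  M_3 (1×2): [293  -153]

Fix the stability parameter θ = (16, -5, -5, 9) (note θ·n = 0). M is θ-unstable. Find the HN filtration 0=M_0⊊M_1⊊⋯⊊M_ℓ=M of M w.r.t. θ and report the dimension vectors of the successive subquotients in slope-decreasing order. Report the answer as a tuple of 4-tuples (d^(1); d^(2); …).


Interval decomposition of M: I[1,4], I[2,2], I[2,3].
HN type (ℓ=3): μ^(1)=9; μ^(2)=2; μ^(3)=-5

((0, 0, 0, 1); (1, 1, 1, 0); (0, 2, 1, 0))


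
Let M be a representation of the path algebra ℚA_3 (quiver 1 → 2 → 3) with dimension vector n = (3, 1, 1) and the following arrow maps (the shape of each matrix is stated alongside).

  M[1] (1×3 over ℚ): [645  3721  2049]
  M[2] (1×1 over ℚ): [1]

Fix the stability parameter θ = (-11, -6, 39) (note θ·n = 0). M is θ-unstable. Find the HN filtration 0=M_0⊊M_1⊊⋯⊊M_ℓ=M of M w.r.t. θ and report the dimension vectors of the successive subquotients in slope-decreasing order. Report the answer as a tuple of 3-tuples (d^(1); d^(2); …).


Via rank(M_{q-1}∘⋯∘M_p): M ≅ I[1,1]^2, I[1,3].
μ_θ-semistable layers: μ^(1)=39; μ^(2)=-6; μ^(3)=-11

((0, 0, 1); (0, 1, 0); (3, 0, 0))


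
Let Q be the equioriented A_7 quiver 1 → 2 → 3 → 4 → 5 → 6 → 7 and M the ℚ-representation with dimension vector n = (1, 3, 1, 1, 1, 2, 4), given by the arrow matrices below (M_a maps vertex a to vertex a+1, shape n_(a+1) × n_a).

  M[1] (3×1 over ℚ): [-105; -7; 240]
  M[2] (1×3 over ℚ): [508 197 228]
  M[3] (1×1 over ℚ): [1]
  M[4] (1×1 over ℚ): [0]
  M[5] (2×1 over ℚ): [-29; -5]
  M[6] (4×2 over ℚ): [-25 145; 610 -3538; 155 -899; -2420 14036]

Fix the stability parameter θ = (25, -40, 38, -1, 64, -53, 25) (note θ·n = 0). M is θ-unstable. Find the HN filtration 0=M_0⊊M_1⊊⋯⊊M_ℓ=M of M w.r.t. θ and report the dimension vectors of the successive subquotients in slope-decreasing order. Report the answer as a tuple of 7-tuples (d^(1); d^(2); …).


Via rank(M_{q-1}∘⋯∘M_p): M ≅ I[1,4], I[2,2]^2, I[5,6], I[6,7], I[7,7]^3.
μ_θ-semistable layers: μ^(1)=25; μ^(2)=37/2; μ^(3)=11/2; μ^(4)=-15/2; μ^(5)=-40; μ^(6)=-53

((0, 0, 0, 0, 0, 0, 4); (0, 0, 1, 1, 0, 0, 0); (0, 0, 0, 0, 1, 1, 0); (1, 1, 0, 0, 0, 0, 0); (0, 2, 0, 0, 0, 0, 0); (0, 0, 0, 0, 0, 1, 0))


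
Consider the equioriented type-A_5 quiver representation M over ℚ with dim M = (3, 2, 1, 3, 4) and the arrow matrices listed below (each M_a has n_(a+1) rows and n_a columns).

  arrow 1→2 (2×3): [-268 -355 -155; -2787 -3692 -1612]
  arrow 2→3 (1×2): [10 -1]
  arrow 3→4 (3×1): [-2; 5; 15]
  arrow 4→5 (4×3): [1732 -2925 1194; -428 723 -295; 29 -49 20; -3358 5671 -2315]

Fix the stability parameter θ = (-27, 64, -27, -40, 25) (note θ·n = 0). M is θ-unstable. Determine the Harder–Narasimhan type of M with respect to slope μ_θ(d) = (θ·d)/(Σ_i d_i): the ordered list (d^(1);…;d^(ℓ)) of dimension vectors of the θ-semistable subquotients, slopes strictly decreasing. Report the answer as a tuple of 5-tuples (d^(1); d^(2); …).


Interval decomposition of M: I[1,1], I[1,2], I[1,5], I[4,5]^2, I[5,5].
HN type (ℓ=5): μ^(1)=64; μ^(2)=25; μ^(3)=-1; μ^(4)=-27; μ^(5)=-40

((0, 1, 0, 0, 0); (0, 0, 0, 0, 4); (0, 1, 1, 1, 0); (3, 0, 0, 0, 0); (0, 0, 0, 2, 0))


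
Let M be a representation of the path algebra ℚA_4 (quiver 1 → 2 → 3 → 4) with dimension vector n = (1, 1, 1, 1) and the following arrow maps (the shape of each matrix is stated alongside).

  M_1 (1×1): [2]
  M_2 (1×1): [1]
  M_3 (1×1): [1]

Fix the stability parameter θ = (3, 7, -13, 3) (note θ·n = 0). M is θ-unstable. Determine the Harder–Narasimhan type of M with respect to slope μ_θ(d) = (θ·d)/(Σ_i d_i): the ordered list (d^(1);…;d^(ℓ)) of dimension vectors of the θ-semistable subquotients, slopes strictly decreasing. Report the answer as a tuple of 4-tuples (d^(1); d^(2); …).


Interval decomposition of M: I[1,4].
HN type (ℓ=2): μ^(1)=3; μ^(2)=-1

((0, 0, 0, 1); (1, 1, 1, 0))


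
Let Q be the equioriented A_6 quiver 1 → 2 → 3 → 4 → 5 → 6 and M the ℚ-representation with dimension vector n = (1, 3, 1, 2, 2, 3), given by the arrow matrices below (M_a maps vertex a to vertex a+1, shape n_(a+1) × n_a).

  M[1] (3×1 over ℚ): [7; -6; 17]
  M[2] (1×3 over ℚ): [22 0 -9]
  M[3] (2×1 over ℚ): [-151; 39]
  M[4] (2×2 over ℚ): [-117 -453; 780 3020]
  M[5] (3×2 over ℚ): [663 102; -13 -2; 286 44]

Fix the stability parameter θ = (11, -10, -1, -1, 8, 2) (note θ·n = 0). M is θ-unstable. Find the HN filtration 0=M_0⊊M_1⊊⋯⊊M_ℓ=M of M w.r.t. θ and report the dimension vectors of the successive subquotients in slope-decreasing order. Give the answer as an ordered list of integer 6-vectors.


Interval decomposition of M: I[1,4], I[2,2]^2, I[4,6], I[5,5], I[6,6]^2.
HN type (ℓ=6): μ^(1)=8; μ^(2)=5; μ^(3)=2; μ^(4)=-1/4; μ^(5)=-1; μ^(6)=-10

((0, 0, 0, 0, 1, 0); (0, 0, 0, 0, 1, 1); (0, 0, 0, 0, 0, 2); (1, 1, 1, 1, 0, 0); (0, 0, 0, 1, 0, 0); (0, 2, 0, 0, 0, 0))


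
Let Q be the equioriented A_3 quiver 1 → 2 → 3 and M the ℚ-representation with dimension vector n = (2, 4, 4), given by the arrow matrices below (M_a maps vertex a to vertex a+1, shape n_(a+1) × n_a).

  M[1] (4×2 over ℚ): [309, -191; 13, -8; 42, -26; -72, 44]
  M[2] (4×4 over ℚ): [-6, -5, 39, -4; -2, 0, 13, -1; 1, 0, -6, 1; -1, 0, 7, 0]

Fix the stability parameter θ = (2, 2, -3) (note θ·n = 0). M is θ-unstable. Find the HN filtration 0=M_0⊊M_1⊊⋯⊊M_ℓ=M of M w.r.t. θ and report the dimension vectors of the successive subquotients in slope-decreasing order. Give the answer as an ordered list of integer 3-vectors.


Interval decomposition of M: I[1,3]^2, I[2,2], I[2,3], I[3,3].
HN type (ℓ=4): μ^(1)=2; μ^(2)=1/3; μ^(3)=-1/2; μ^(4)=-3

((0, 1, 0); (2, 2, 2); (0, 1, 1); (0, 0, 1))


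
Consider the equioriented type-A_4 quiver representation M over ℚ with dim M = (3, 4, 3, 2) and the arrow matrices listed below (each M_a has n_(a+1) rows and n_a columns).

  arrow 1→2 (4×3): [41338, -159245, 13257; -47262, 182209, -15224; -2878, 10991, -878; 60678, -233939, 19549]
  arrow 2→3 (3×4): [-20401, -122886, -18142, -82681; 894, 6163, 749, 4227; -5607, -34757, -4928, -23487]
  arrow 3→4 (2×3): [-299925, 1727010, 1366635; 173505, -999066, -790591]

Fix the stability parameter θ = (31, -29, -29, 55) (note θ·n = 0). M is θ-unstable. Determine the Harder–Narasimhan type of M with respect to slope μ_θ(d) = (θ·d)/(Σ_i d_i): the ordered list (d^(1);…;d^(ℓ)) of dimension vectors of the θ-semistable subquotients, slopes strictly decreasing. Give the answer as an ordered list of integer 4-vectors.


Barcode: M ≅ I[1,3]^2, I[1,4], I[2,2], I[4,4]. HN layers by μ_θ (3 steps, strictly decreasing):
  μ^(1)=55; μ^(2)=-9; μ^(3)=-29

((0, 0, 0, 2); (3, 3, 3, 0); (0, 1, 0, 0))


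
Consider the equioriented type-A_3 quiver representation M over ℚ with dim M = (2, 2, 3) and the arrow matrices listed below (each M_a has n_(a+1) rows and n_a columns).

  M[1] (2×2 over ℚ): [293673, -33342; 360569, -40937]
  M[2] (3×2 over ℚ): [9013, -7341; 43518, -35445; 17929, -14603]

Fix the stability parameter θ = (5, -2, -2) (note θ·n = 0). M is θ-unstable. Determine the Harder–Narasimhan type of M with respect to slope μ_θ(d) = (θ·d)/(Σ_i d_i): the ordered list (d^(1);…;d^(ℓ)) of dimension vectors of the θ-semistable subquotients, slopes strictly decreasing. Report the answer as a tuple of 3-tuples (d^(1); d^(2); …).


Interval decomposition of M: I[1,3]^2, I[3,3].
HN type (ℓ=2): μ^(1)=1/3; μ^(2)=-2

((2, 2, 2); (0, 0, 1))


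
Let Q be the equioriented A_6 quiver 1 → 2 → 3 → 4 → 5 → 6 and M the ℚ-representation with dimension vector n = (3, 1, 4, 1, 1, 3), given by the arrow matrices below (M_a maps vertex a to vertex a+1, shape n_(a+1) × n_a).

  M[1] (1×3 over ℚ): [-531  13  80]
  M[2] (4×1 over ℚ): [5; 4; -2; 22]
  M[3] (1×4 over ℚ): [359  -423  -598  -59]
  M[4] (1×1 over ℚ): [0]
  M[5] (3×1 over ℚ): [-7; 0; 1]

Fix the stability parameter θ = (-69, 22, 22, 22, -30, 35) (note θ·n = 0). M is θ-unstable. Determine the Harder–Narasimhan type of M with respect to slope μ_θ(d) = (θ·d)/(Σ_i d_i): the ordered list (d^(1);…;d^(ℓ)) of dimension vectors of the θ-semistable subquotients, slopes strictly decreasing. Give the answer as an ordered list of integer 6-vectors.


Via rank(M_{q-1}∘⋯∘M_p): M ≅ I[1,1]^2, I[1,4], I[3,3]^3, I[5,6], I[6,6]^2.
μ_θ-semistable layers: μ^(1)=35; μ^(2)=22; μ^(3)=-30; μ^(4)=-69

((0, 0, 0, 0, 0, 3); (0, 1, 4, 1, 0, 0); (0, 0, 0, 0, 1, 0); (3, 0, 0, 0, 0, 0))


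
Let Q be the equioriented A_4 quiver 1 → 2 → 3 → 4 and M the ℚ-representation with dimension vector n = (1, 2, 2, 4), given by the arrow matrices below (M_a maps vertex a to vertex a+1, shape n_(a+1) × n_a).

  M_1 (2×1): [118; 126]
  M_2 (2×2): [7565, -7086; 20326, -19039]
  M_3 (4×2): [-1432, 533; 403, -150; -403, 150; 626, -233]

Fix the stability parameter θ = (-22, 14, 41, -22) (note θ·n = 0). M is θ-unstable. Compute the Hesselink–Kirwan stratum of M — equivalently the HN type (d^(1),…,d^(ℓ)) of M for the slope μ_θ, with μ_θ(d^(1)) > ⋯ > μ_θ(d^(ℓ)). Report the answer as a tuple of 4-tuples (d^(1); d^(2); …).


Interval decomposition of M: I[1,4], I[2,4], I[4,4]^2.
HN type (ℓ=2): μ^(1)=11; μ^(2)=-22

((0, 2, 2, 2); (1, 0, 0, 2))


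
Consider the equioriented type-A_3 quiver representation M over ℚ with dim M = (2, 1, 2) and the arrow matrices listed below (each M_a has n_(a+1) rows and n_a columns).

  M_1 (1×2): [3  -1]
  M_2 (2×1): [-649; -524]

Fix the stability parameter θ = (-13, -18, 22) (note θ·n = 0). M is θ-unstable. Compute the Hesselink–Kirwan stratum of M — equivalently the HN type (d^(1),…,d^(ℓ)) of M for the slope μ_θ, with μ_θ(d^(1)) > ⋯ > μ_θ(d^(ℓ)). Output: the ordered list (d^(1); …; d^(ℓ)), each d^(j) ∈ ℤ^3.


Interval decomposition of M: I[1,1], I[1,3], I[3,3].
HN type (ℓ=3): μ^(1)=22; μ^(2)=-13; μ^(3)=-31/2

((0, 0, 2); (1, 0, 0); (1, 1, 0))


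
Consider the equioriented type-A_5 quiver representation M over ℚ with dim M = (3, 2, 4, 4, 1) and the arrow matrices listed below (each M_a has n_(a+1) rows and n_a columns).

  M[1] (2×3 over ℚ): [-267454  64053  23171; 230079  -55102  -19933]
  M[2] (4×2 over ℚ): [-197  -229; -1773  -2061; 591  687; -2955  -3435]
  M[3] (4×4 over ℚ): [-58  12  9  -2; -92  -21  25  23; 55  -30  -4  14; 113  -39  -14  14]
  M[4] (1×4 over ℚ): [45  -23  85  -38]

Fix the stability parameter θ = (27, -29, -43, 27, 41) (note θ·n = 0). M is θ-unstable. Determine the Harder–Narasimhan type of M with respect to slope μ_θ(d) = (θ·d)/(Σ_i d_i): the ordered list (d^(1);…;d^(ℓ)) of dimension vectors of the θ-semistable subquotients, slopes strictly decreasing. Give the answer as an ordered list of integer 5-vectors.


Via rank(M_{q-1}∘⋯∘M_p): M ≅ I[1,1], I[1,2], I[1,5], I[3,4]^3.
μ_θ-semistable layers: μ^(1)=41; μ^(2)=27; μ^(3)=-1; μ^(4)=-15; μ^(5)=-43

((0, 0, 0, 0, 1); (1, 0, 0, 4, 0); (1, 1, 0, 0, 0); (1, 1, 1, 0, 0); (0, 0, 3, 0, 0))


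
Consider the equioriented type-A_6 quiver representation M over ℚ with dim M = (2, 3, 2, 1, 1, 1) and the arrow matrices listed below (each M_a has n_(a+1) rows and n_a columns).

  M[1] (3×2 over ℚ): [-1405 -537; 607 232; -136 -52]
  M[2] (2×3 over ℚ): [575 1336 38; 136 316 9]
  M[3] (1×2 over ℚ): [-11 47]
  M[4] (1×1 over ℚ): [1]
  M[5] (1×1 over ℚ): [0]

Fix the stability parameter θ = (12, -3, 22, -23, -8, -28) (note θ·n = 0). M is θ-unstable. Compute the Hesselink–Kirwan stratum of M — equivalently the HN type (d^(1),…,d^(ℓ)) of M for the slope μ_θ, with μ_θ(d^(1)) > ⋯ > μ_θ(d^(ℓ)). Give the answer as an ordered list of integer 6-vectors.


Barcode: M ≅ I[1,2], I[1,5], I[2,3], I[6,6]. HN layers by μ_θ (5 steps, strictly decreasing):
  μ^(1)=22; μ^(2)=9/2; μ^(3)=0; μ^(4)=-3; μ^(5)=-28

((0, 0, 1, 0, 0, 0); (1, 1, 0, 0, 0, 0); (1, 1, 1, 1, 1, 0); (0, 1, 0, 0, 0, 0); (0, 0, 0, 0, 0, 1))


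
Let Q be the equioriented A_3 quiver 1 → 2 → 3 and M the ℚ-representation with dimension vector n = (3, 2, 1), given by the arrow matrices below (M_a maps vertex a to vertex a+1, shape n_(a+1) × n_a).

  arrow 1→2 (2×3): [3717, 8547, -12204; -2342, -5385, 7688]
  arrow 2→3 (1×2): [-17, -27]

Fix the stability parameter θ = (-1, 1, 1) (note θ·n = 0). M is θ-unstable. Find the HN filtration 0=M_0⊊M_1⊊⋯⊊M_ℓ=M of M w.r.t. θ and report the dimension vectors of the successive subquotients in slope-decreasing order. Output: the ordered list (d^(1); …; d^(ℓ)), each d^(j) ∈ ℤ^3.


Barcode: M ≅ I[1,1], I[1,2], I[1,3]. HN layers by μ_θ (2 steps, strictly decreasing):
  μ^(1)=1; μ^(2)=-1

((0, 2, 1); (3, 0, 0))


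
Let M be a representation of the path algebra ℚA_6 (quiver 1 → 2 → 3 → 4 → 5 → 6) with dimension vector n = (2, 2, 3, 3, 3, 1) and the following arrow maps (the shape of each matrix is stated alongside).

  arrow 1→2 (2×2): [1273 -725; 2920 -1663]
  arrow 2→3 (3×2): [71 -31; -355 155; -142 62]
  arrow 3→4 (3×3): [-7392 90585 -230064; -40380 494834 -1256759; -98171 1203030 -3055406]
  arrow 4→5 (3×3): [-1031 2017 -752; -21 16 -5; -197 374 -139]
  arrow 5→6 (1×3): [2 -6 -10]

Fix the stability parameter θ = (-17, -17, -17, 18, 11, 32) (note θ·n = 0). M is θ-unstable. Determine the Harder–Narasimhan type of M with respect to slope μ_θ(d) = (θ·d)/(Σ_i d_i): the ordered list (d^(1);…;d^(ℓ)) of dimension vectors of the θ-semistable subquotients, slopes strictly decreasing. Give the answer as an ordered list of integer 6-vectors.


Via rank(M_{q-1}∘⋯∘M_p): M ≅ I[1,2], I[1,6], I[3,4], I[3,5], I[5,5].
μ_θ-semistable layers: μ^(1)=32; μ^(2)=18; μ^(3)=29/2; μ^(4)=11; μ^(5)=-17

((0, 0, 0, 0, 0, 1); (0, 0, 0, 1, 0, 0); (0, 0, 0, 2, 2, 0); (0, 0, 0, 0, 1, 0); (2, 2, 3, 0, 0, 0))


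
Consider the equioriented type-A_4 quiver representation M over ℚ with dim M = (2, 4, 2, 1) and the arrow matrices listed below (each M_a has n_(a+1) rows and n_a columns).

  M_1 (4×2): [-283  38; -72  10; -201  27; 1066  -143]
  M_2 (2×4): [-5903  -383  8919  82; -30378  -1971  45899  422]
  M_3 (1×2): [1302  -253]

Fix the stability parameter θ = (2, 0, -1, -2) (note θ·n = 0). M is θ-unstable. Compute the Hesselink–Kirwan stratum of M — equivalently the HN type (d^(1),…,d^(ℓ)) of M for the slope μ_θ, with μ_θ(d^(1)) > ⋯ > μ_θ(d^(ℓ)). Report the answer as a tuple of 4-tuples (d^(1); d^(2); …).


Barcode: M ≅ I[1,3], I[1,4], I[2,2]^2. HN layers by μ_θ (3 steps, strictly decreasing):
  μ^(1)=1/3; μ^(2)=0; μ^(3)=-1/4

((1, 1, 1, 0); (0, 2, 0, 0); (1, 1, 1, 1))


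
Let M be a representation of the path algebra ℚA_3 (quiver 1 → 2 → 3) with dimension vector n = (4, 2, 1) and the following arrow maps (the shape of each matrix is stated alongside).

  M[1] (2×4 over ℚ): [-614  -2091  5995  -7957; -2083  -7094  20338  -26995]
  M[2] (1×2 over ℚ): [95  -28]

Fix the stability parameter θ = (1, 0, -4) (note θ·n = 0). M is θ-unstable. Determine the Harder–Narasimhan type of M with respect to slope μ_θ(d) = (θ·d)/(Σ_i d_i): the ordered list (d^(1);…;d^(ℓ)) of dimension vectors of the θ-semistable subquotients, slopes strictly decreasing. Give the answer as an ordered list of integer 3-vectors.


Barcode: M ≅ I[1,1]^2, I[1,2], I[1,3]. HN layers by μ_θ (3 steps, strictly decreasing):
  μ^(1)=1; μ^(2)=1/2; μ^(3)=-1

((2, 0, 0); (1, 1, 0); (1, 1, 1))


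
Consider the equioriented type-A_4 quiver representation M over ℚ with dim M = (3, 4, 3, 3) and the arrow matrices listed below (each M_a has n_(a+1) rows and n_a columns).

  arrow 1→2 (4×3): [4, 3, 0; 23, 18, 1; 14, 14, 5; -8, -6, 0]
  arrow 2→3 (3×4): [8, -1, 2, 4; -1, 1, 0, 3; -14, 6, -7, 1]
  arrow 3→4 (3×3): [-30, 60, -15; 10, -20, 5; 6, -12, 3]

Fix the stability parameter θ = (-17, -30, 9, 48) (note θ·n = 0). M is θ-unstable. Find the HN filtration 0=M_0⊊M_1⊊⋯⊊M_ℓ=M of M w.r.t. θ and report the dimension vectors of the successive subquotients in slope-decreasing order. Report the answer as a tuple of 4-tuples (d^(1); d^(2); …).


Barcode: M ≅ I[1,3]^2, I[1,4], I[2,2], I[4,4]^2. HN layers by μ_θ (4 steps, strictly decreasing):
  μ^(1)=48; μ^(2)=9; μ^(3)=-47/2; μ^(4)=-30

((0, 0, 0, 3); (0, 0, 3, 0); (3, 3, 0, 0); (0, 1, 0, 0))


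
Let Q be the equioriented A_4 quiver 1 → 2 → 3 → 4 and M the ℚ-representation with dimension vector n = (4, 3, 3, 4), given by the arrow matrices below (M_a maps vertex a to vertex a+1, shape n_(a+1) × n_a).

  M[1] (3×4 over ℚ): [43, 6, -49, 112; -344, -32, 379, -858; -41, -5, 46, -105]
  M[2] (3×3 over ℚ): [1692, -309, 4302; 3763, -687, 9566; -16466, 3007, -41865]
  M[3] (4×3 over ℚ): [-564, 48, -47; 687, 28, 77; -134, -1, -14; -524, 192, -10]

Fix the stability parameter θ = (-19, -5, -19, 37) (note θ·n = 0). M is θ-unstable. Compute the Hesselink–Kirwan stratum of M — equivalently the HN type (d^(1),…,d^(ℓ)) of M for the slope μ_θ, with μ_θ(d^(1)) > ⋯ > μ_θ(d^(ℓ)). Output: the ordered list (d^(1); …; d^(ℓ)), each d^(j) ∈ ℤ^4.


Interval decomposition of M: I[1,1], I[1,4]^3, I[4,4].
HN type (ℓ=3): μ^(1)=37; μ^(2)=-12; μ^(3)=-19

((0, 0, 0, 4); (0, 3, 3, 0); (4, 0, 0, 0))


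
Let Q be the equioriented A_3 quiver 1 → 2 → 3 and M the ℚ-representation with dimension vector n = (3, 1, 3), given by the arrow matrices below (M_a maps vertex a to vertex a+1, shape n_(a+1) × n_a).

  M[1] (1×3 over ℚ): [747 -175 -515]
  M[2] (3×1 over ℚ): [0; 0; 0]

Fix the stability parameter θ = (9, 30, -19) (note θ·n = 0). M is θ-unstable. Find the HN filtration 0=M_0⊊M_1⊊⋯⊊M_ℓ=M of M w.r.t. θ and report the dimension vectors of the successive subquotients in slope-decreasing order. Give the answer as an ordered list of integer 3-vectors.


Interval decomposition of M: I[1,1]^2, I[1,2], I[3,3]^3.
HN type (ℓ=3): μ^(1)=30; μ^(2)=9; μ^(3)=-19

((0, 1, 0); (3, 0, 0); (0, 0, 3))


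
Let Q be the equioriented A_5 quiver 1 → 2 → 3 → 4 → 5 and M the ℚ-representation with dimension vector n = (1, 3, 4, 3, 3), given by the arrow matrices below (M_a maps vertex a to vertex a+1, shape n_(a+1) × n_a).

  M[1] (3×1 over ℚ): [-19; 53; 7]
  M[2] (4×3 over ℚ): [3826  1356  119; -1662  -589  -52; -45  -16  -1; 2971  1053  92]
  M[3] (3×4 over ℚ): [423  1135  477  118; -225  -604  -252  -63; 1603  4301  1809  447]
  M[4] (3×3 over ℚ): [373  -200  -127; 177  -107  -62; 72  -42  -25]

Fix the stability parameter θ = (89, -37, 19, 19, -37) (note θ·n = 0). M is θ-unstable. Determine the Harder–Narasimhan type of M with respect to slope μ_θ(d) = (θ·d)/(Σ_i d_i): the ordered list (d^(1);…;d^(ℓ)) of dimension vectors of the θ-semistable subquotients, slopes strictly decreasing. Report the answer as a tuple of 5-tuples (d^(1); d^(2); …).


Via rank(M_{q-1}∘⋯∘M_p): M ≅ I[1,5], I[2,5]^2, I[3,3].
μ_θ-semistable layers: μ^(1)=19; μ^(2)=53/5; μ^(3)=1/3; μ^(4)=-37

((0, 0, 1, 0, 0); (1, 1, 1, 1, 1); (0, 0, 2, 2, 2); (0, 2, 0, 0, 0))


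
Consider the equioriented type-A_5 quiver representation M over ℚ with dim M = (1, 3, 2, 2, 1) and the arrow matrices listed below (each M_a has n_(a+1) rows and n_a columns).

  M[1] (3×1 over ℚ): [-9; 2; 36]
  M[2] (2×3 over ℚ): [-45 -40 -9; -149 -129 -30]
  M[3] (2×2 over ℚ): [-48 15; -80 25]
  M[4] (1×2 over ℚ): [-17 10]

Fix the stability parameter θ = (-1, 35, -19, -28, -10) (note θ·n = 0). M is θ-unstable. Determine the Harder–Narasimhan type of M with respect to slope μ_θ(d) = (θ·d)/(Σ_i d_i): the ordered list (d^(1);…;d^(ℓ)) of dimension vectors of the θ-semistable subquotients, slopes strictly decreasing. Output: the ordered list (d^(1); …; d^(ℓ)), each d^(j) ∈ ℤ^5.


Barcode: M ≅ I[1,5], I[2,2], I[2,3], I[4,4]. HN layers by μ_θ (4 steps, strictly decreasing):
  μ^(1)=35; μ^(2)=8; μ^(3)=-23/5; μ^(4)=-28

((0, 1, 0, 0, 0); (0, 1, 1, 0, 0); (1, 1, 1, 1, 1); (0, 0, 0, 1, 0))


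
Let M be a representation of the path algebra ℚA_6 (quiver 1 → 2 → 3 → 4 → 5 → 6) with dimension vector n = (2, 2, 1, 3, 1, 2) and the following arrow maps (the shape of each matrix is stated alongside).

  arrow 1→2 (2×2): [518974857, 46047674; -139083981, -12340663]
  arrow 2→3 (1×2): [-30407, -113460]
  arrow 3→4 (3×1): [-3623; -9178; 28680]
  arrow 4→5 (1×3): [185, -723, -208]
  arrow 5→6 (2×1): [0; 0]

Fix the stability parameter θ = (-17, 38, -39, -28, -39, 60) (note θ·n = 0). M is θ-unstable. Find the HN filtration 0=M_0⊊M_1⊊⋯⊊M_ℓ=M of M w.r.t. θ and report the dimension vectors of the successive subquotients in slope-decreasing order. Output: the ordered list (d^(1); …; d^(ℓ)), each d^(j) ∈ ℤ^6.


Via rank(M_{q-1}∘⋯∘M_p): M ≅ I[1,2], I[1,5], I[4,4]^2, I[6,6]^2.
μ_θ-semistable layers: μ^(1)=60; μ^(2)=38; μ^(3)=-17; μ^(4)=-28

((0, 0, 0, 0, 0, 2); (0, 1, 0, 0, 0, 0); (2, 1, 1, 1, 1, 0); (0, 0, 0, 2, 0, 0))


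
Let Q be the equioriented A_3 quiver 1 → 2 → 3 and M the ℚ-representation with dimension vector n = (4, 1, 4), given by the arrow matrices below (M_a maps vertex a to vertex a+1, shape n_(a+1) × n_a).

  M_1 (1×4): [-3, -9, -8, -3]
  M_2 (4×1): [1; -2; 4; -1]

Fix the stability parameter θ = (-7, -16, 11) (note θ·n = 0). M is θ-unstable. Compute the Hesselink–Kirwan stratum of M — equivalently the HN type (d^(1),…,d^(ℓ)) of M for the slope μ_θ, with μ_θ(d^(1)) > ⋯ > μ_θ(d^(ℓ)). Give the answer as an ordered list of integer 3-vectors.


Via rank(M_{q-1}∘⋯∘M_p): M ≅ I[1,1]^3, I[1,3], I[3,3]^3.
μ_θ-semistable layers: μ^(1)=11; μ^(2)=-7; μ^(3)=-23/2

((0, 0, 4); (3, 0, 0); (1, 1, 0))


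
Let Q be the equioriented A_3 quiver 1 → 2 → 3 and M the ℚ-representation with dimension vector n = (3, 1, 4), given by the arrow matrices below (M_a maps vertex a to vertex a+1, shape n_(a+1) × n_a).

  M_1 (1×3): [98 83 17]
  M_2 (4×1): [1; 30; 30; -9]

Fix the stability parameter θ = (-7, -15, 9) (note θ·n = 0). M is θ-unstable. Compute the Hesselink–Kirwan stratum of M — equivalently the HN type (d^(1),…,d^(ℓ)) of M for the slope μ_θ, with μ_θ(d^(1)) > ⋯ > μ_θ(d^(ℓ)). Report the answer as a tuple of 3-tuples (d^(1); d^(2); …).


Interval decomposition of M: I[1,1]^2, I[1,3], I[3,3]^3.
HN type (ℓ=3): μ^(1)=9; μ^(2)=-7; μ^(3)=-11

((0, 0, 4); (2, 0, 0); (1, 1, 0))


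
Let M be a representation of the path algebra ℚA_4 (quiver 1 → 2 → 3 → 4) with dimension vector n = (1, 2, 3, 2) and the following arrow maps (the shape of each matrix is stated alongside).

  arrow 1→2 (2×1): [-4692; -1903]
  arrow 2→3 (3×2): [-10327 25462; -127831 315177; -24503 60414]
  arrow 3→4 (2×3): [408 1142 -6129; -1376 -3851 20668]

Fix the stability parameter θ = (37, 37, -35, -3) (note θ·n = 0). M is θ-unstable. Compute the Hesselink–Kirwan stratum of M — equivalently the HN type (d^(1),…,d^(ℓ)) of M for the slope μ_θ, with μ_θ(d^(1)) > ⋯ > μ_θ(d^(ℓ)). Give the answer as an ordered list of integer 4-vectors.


Via rank(M_{q-1}∘⋯∘M_p): M ≅ I[1,4], I[2,4], I[3,3].
μ_θ-semistable layers: μ^(1)=9; μ^(2)=-1/3; μ^(3)=-35

((1, 1, 1, 1); (0, 1, 1, 1); (0, 0, 1, 0))


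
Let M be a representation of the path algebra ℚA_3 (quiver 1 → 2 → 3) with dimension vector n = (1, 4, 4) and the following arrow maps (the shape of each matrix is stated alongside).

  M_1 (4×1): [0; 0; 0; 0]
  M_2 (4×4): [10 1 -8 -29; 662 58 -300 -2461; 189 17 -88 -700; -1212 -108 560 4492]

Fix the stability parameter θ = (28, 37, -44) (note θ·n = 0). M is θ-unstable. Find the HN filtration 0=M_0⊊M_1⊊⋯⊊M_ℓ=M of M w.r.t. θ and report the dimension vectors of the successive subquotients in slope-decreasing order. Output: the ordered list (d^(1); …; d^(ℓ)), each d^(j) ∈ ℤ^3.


Via rank(M_{q-1}∘⋯∘M_p): M ≅ I[1,1], I[2,2], I[2,3]^3, I[3,3].
μ_θ-semistable layers: μ^(1)=37; μ^(2)=28; μ^(3)=-7/2; μ^(4)=-44

((0, 1, 0); (1, 0, 0); (0, 3, 3); (0, 0, 1))


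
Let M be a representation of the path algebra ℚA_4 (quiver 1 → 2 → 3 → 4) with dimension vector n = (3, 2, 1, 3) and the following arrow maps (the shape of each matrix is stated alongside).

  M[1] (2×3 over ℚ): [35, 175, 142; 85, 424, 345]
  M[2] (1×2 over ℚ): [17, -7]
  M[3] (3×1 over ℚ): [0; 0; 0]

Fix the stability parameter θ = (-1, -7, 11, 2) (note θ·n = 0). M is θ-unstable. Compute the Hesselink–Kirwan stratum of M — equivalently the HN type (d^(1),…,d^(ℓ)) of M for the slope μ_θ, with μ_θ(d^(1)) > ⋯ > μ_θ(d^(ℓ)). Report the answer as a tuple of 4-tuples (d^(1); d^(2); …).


Barcode: M ≅ I[1,1], I[1,2], I[1,3], I[4,4]^3. HN layers by μ_θ (4 steps, strictly decreasing):
  μ^(1)=11; μ^(2)=2; μ^(3)=-1; μ^(4)=-4

((0, 0, 1, 0); (0, 0, 0, 3); (1, 0, 0, 0); (2, 2, 0, 0))


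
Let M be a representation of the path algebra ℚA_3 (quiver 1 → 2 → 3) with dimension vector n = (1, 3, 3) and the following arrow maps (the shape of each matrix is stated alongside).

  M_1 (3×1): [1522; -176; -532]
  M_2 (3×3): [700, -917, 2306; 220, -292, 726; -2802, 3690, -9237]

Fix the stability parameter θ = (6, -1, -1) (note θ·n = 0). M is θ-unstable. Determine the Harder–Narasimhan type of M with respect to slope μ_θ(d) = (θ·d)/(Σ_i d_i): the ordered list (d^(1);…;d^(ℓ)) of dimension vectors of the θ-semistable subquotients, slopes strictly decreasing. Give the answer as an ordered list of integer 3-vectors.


Interval decomposition of M: I[1,2], I[2,3]^2, I[3,3].
HN type (ℓ=2): μ^(1)=5/2; μ^(2)=-1

((1, 1, 0); (0, 2, 3))


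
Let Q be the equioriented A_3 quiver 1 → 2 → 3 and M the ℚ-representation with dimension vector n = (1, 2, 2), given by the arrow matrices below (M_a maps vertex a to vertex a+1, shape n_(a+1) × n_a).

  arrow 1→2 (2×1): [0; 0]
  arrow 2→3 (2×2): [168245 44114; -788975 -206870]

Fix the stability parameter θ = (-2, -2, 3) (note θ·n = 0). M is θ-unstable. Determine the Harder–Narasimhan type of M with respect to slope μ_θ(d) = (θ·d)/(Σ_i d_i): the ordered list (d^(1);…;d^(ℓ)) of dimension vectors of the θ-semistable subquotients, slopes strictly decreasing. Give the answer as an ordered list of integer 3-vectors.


Barcode: M ≅ I[1,1], I[2,2], I[2,3], I[3,3]. HN layers by μ_θ (2 steps, strictly decreasing):
  μ^(1)=3; μ^(2)=-2

((0, 0, 2); (1, 2, 0))


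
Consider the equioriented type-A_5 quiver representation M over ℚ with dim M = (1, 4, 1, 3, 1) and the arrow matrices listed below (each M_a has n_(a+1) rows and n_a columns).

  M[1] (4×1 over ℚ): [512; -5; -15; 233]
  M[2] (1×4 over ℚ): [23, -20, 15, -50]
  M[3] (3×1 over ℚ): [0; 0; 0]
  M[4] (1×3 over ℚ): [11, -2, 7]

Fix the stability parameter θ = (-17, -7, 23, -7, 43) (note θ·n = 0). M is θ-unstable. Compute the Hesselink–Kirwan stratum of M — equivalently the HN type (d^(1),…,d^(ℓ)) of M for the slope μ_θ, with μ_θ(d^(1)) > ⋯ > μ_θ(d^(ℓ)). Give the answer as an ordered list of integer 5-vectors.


Via rank(M_{q-1}∘⋯∘M_p): M ≅ I[1,3], I[2,2]^3, I[4,4]^2, I[4,5].
μ_θ-semistable layers: μ^(1)=43; μ^(2)=23; μ^(3)=-7; μ^(4)=-17

((0, 0, 0, 0, 1); (0, 0, 1, 0, 0); (0, 4, 0, 3, 0); (1, 0, 0, 0, 0))


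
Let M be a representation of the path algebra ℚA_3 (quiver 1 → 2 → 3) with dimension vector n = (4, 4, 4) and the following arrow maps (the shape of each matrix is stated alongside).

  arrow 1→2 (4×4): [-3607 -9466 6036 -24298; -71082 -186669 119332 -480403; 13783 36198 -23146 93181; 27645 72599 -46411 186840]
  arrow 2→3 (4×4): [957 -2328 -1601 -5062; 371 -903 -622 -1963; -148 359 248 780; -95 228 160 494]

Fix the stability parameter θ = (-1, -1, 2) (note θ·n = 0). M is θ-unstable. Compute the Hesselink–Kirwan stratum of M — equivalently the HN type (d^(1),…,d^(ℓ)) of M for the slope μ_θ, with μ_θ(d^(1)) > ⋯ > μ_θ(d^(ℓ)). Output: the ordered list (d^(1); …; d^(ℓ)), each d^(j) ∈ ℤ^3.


Interval decomposition of M: I[1,3]^4.
HN type (ℓ=2): μ^(1)=2; μ^(2)=-1

((0, 0, 4); (4, 4, 0))
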